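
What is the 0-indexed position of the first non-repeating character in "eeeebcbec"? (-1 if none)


Input: eeeebcbec
Character frequencies:
  'b': 2
  'c': 2
  'e': 5
Scanning left to right for freq == 1:
  Position 0 ('e'): freq=5, skip
  Position 1 ('e'): freq=5, skip
  Position 2 ('e'): freq=5, skip
  Position 3 ('e'): freq=5, skip
  Position 4 ('b'): freq=2, skip
  Position 5 ('c'): freq=2, skip
  Position 6 ('b'): freq=2, skip
  Position 7 ('e'): freq=5, skip
  Position 8 ('c'): freq=2, skip
  No unique character found => answer = -1

-1


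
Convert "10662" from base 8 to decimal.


Input: "10662" in base 8
Positional expansion:
  Digit '1' (value 1) x 8^4 = 4096
  Digit '0' (value 0) x 8^3 = 0
  Digit '6' (value 6) x 8^2 = 384
  Digit '6' (value 6) x 8^1 = 48
  Digit '2' (value 2) x 8^0 = 2
Sum = 4530

4530


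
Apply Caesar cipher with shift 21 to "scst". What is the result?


Caesar cipher: shift "scst" by 21
  's' (pos 18) + 21 = pos 13 = 'n'
  'c' (pos 2) + 21 = pos 23 = 'x'
  's' (pos 18) + 21 = pos 13 = 'n'
  't' (pos 19) + 21 = pos 14 = 'o'
Result: nxno

nxno


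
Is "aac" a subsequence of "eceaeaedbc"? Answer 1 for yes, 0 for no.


Check if "aac" is a subsequence of "eceaeaedbc"
Greedy scan:
  Position 0 ('e'): no match needed
  Position 1 ('c'): no match needed
  Position 2 ('e'): no match needed
  Position 3 ('a'): matches sub[0] = 'a'
  Position 4 ('e'): no match needed
  Position 5 ('a'): matches sub[1] = 'a'
  Position 6 ('e'): no match needed
  Position 7 ('d'): no match needed
  Position 8 ('b'): no match needed
  Position 9 ('c'): matches sub[2] = 'c'
All 3 characters matched => is a subsequence

1


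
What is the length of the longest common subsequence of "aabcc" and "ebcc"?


LCS of "aabcc" and "ebcc"
DP table:
           e    b    c    c
      0    0    0    0    0
  a   0    0    0    0    0
  a   0    0    0    0    0
  b   0    0    1    1    1
  c   0    0    1    2    2
  c   0    0    1    2    3
LCS length = dp[5][4] = 3

3


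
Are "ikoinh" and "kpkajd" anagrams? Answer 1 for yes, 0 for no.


Strings: "ikoinh", "kpkajd"
Sorted first:  hiikno
Sorted second: adjkkp
Differ at position 0: 'h' vs 'a' => not anagrams

0


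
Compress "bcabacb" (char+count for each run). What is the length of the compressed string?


Input: bcabacb
Runs:
  'b' x 1 => "b1"
  'c' x 1 => "c1"
  'a' x 1 => "a1"
  'b' x 1 => "b1"
  'a' x 1 => "a1"
  'c' x 1 => "c1"
  'b' x 1 => "b1"
Compressed: "b1c1a1b1a1c1b1"
Compressed length: 14

14


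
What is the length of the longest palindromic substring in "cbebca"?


Input: "cbebca"
Checking substrings for palindromes:
  [0:5] "cbebc" (len 5) => palindrome
  [1:4] "beb" (len 3) => palindrome
Longest palindromic substring: "cbebc" with length 5

5


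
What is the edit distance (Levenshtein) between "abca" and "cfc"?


Computing edit distance: "abca" -> "cfc"
DP table:
           c    f    c
      0    1    2    3
  a   1    1    2    3
  b   2    2    2    3
  c   3    2    3    2
  a   4    3    3    3
Edit distance = dp[4][3] = 3

3


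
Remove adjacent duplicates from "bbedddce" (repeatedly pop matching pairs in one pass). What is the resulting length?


Input: bbedddce
Stack-based adjacent duplicate removal:
  Read 'b': push. Stack: b
  Read 'b': matches stack top 'b' => pop. Stack: (empty)
  Read 'e': push. Stack: e
  Read 'd': push. Stack: ed
  Read 'd': matches stack top 'd' => pop. Stack: e
  Read 'd': push. Stack: ed
  Read 'c': push. Stack: edc
  Read 'e': push. Stack: edce
Final stack: "edce" (length 4)

4


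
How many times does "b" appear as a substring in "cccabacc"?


Searching for "b" in "cccabacc"
Scanning each position:
  Position 0: "c" => no
  Position 1: "c" => no
  Position 2: "c" => no
  Position 3: "a" => no
  Position 4: "b" => MATCH
  Position 5: "a" => no
  Position 6: "c" => no
  Position 7: "c" => no
Total occurrences: 1

1


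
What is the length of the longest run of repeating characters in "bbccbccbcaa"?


Input: "bbccbccbcaa"
Scanning for longest run:
  Position 1 ('b'): continues run of 'b', length=2
  Position 2 ('c'): new char, reset run to 1
  Position 3 ('c'): continues run of 'c', length=2
  Position 4 ('b'): new char, reset run to 1
  Position 5 ('c'): new char, reset run to 1
  Position 6 ('c'): continues run of 'c', length=2
  Position 7 ('b'): new char, reset run to 1
  Position 8 ('c'): new char, reset run to 1
  Position 9 ('a'): new char, reset run to 1
  Position 10 ('a'): continues run of 'a', length=2
Longest run: 'b' with length 2

2


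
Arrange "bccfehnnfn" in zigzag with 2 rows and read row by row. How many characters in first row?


Zigzag "bccfehnnfn" into 2 rows:
Placing characters:
  'b' => row 0
  'c' => row 1
  'c' => row 0
  'f' => row 1
  'e' => row 0
  'h' => row 1
  'n' => row 0
  'n' => row 1
  'f' => row 0
  'n' => row 1
Rows:
  Row 0: "bcenf"
  Row 1: "cfhnn"
First row length: 5

5


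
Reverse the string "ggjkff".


Input: ggjkff
Reading characters right to left:
  Position 5: 'f'
  Position 4: 'f'
  Position 3: 'k'
  Position 2: 'j'
  Position 1: 'g'
  Position 0: 'g'
Reversed: ffkjgg

ffkjgg


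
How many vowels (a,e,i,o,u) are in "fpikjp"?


Input: fpikjp
Checking each character:
  'f' at position 0: consonant
  'p' at position 1: consonant
  'i' at position 2: vowel (running total: 1)
  'k' at position 3: consonant
  'j' at position 4: consonant
  'p' at position 5: consonant
Total vowels: 1

1


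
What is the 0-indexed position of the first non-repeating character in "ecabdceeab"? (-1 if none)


Input: ecabdceeab
Character frequencies:
  'a': 2
  'b': 2
  'c': 2
  'd': 1
  'e': 3
Scanning left to right for freq == 1:
  Position 0 ('e'): freq=3, skip
  Position 1 ('c'): freq=2, skip
  Position 2 ('a'): freq=2, skip
  Position 3 ('b'): freq=2, skip
  Position 4 ('d'): unique! => answer = 4

4


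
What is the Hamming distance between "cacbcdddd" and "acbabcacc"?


Comparing "cacbcdddd" and "acbabcacc" position by position:
  Position 0: 'c' vs 'a' => differ
  Position 1: 'a' vs 'c' => differ
  Position 2: 'c' vs 'b' => differ
  Position 3: 'b' vs 'a' => differ
  Position 4: 'c' vs 'b' => differ
  Position 5: 'd' vs 'c' => differ
  Position 6: 'd' vs 'a' => differ
  Position 7: 'd' vs 'c' => differ
  Position 8: 'd' vs 'c' => differ
Total differences (Hamming distance): 9

9


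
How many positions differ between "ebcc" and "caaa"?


Comparing "ebcc" and "caaa" position by position:
  Position 0: 'e' vs 'c' => DIFFER
  Position 1: 'b' vs 'a' => DIFFER
  Position 2: 'c' vs 'a' => DIFFER
  Position 3: 'c' vs 'a' => DIFFER
Positions that differ: 4

4


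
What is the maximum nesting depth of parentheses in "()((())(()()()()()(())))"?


Input: "()((())(()()()()()(())))"
Tracking depth:
  Position 0 '(': depth becomes 1
  Position 1 ')': depth becomes 0
  Position 2 '(': depth becomes 1
  Position 3 '(': depth becomes 2
  Position 4 '(': depth becomes 3
  Position 5 ')': depth becomes 2
  Position 6 ')': depth becomes 1
  Position 7 '(': depth becomes 2
  Position 8 '(': depth becomes 3
  Position 9 ')': depth becomes 2
  Position 10 '(': depth becomes 3
  Position 11 ')': depth becomes 2
  Position 12 '(': depth becomes 3
  Position 13 ')': depth becomes 2
  Position 14 '(': depth becomes 3
  Position 15 ')': depth becomes 2
  Position 16 '(': depth becomes 3
  Position 17 ')': depth becomes 2
  Position 18 '(': depth becomes 3
  Position 19 '(': depth becomes 4
  Position 20 ')': depth becomes 3
  Position 21 ')': depth becomes 2
  Position 22 ')': depth becomes 1
  Position 23 ')': depth becomes 0
Maximum depth reached: 4

4


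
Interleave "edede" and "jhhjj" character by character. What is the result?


Interleaving "edede" and "jhhjj":
  Position 0: 'e' from first, 'j' from second => "ej"
  Position 1: 'd' from first, 'h' from second => "dh"
  Position 2: 'e' from first, 'h' from second => "eh"
  Position 3: 'd' from first, 'j' from second => "dj"
  Position 4: 'e' from first, 'j' from second => "ej"
Result: ejdhehdjej

ejdhehdjej


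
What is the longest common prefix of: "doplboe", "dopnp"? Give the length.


Words: doplboe, dopnp
  Position 0: all 'd' => match
  Position 1: all 'o' => match
  Position 2: all 'p' => match
  Position 3: ('l', 'n') => mismatch, stop
LCP = "dop" (length 3)

3


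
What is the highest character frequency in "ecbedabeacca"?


Input: ecbedabeacca
Character counts:
  'a': 3
  'b': 2
  'c': 3
  'd': 1
  'e': 3
Maximum frequency: 3

3


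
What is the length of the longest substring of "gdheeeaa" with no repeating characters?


Input: "gdheeeaa"
Sliding window (track last position of each char):
  Position 0 ('g'): window [0,0] length 1 -- new best
  Position 1 ('d'): window [0,1] length 2 -- new best
  Position 2 ('h'): window [0,2] length 3 -- new best
  Position 3 ('e'): window [0,3] length 4 -- new best
  Position 4 ('e'): repeat (last at 3), move window start to 4
  Position 4 ('e'): window [4,4] length 1
  Position 5 ('e'): repeat (last at 4), move window start to 5
  Position 5 ('e'): window [5,5] length 1
  Position 6 ('a'): window [5,6] length 2
  Position 7 ('a'): repeat (last at 6), move window start to 7
  Position 7 ('a'): window [7,7] length 1
Longest substring with no repeats: "gdhe" with length 4

4


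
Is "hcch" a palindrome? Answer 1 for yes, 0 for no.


Input: hcch
Reversed: hcch
  Compare pos 0 ('h') with pos 3 ('h'): match
  Compare pos 1 ('c') with pos 2 ('c'): match
Result: palindrome

1


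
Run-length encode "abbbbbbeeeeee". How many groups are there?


Input: abbbbbbeeeeee
Scanning for consecutive runs:
  Group 1: 'a' x 1 (positions 0-0)
  Group 2: 'b' x 6 (positions 1-6)
  Group 3: 'e' x 6 (positions 7-12)
Total groups: 3

3


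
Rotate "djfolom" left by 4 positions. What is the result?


Input: "djfolom", rotate left by 4
First 4 characters: "djfo"
Remaining characters: "lom"
Concatenate remaining + first: "lom" + "djfo" = "lomdjfo"

lomdjfo


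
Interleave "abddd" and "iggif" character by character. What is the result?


Interleaving "abddd" and "iggif":
  Position 0: 'a' from first, 'i' from second => "ai"
  Position 1: 'b' from first, 'g' from second => "bg"
  Position 2: 'd' from first, 'g' from second => "dg"
  Position 3: 'd' from first, 'i' from second => "di"
  Position 4: 'd' from first, 'f' from second => "df"
Result: aibgdgdidf

aibgdgdidf


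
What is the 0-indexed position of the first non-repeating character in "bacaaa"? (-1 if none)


Input: bacaaa
Character frequencies:
  'a': 4
  'b': 1
  'c': 1
Scanning left to right for freq == 1:
  Position 0 ('b'): unique! => answer = 0

0


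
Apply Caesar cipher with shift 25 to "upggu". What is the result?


Caesar cipher: shift "upggu" by 25
  'u' (pos 20) + 25 = pos 19 = 't'
  'p' (pos 15) + 25 = pos 14 = 'o'
  'g' (pos 6) + 25 = pos 5 = 'f'
  'g' (pos 6) + 25 = pos 5 = 'f'
  'u' (pos 20) + 25 = pos 19 = 't'
Result: tofft

tofft


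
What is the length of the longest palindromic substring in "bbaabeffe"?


Input: "bbaabeffe"
Checking substrings for palindromes:
  [1:5] "baab" (len 4) => palindrome
  [5:9] "effe" (len 4) => palindrome
  [0:2] "bb" (len 2) => palindrome
  [2:4] "aa" (len 2) => palindrome
  [6:8] "ff" (len 2) => palindrome
Longest palindromic substring: "baab" with length 4

4


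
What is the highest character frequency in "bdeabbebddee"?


Input: bdeabbebddee
Character counts:
  'a': 1
  'b': 4
  'd': 3
  'e': 4
Maximum frequency: 4

4


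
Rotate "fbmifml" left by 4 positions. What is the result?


Input: "fbmifml", rotate left by 4
First 4 characters: "fbmi"
Remaining characters: "fml"
Concatenate remaining + first: "fml" + "fbmi" = "fmlfbmi"

fmlfbmi


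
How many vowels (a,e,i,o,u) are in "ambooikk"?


Input: ambooikk
Checking each character:
  'a' at position 0: vowel (running total: 1)
  'm' at position 1: consonant
  'b' at position 2: consonant
  'o' at position 3: vowel (running total: 2)
  'o' at position 4: vowel (running total: 3)
  'i' at position 5: vowel (running total: 4)
  'k' at position 6: consonant
  'k' at position 7: consonant
Total vowels: 4

4


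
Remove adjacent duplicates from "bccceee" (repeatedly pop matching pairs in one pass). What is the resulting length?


Input: bccceee
Stack-based adjacent duplicate removal:
  Read 'b': push. Stack: b
  Read 'c': push. Stack: bc
  Read 'c': matches stack top 'c' => pop. Stack: b
  Read 'c': push. Stack: bc
  Read 'e': push. Stack: bce
  Read 'e': matches stack top 'e' => pop. Stack: bc
  Read 'e': push. Stack: bce
Final stack: "bce" (length 3)

3


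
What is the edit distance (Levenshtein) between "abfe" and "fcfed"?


Computing edit distance: "abfe" -> "fcfed"
DP table:
           f    c    f    e    d
      0    1    2    3    4    5
  a   1    1    2    3    4    5
  b   2    2    2    3    4    5
  f   3    2    3    2    3    4
  e   4    3    3    3    2    3
Edit distance = dp[4][5] = 3

3


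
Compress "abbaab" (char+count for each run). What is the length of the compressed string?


Input: abbaab
Runs:
  'a' x 1 => "a1"
  'b' x 2 => "b2"
  'a' x 2 => "a2"
  'b' x 1 => "b1"
Compressed: "a1b2a2b1"
Compressed length: 8

8


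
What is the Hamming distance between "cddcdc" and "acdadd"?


Comparing "cddcdc" and "acdadd" position by position:
  Position 0: 'c' vs 'a' => differ
  Position 1: 'd' vs 'c' => differ
  Position 2: 'd' vs 'd' => same
  Position 3: 'c' vs 'a' => differ
  Position 4: 'd' vs 'd' => same
  Position 5: 'c' vs 'd' => differ
Total differences (Hamming distance): 4

4


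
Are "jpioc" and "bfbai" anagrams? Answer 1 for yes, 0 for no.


Strings: "jpioc", "bfbai"
Sorted first:  cijop
Sorted second: abbfi
Differ at position 0: 'c' vs 'a' => not anagrams

0


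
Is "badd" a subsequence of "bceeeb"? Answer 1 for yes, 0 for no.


Check if "badd" is a subsequence of "bceeeb"
Greedy scan:
  Position 0 ('b'): matches sub[0] = 'b'
  Position 1 ('c'): no match needed
  Position 2 ('e'): no match needed
  Position 3 ('e'): no match needed
  Position 4 ('e'): no match needed
  Position 5 ('b'): no match needed
Only matched 1/4 characters => not a subsequence

0


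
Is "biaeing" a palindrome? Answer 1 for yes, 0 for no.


Input: biaeing
Reversed: gnieaib
  Compare pos 0 ('b') with pos 6 ('g'): MISMATCH
  Compare pos 1 ('i') with pos 5 ('n'): MISMATCH
  Compare pos 2 ('a') with pos 4 ('i'): MISMATCH
Result: not a palindrome

0


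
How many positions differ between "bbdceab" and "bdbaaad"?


Comparing "bbdceab" and "bdbaaad" position by position:
  Position 0: 'b' vs 'b' => same
  Position 1: 'b' vs 'd' => DIFFER
  Position 2: 'd' vs 'b' => DIFFER
  Position 3: 'c' vs 'a' => DIFFER
  Position 4: 'e' vs 'a' => DIFFER
  Position 5: 'a' vs 'a' => same
  Position 6: 'b' vs 'd' => DIFFER
Positions that differ: 5

5


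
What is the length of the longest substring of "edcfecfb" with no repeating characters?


Input: "edcfecfb"
Sliding window (track last position of each char):
  Position 0 ('e'): window [0,0] length 1 -- new best
  Position 1 ('d'): window [0,1] length 2 -- new best
  Position 2 ('c'): window [0,2] length 3 -- new best
  Position 3 ('f'): window [0,3] length 4 -- new best
  Position 4 ('e'): repeat (last at 0), move window start to 1
  Position 4 ('e'): window [1,4] length 4
  Position 5 ('c'): repeat (last at 2), move window start to 3
  Position 5 ('c'): window [3,5] length 3
  Position 6 ('f'): repeat (last at 3), move window start to 4
  Position 6 ('f'): window [4,6] length 3
  Position 7 ('b'): window [4,7] length 4
Longest substring with no repeats: "edcf" with length 4

4


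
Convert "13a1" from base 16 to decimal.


Input: "13a1" in base 16
Positional expansion:
  Digit '1' (value 1) x 16^3 = 4096
  Digit '3' (value 3) x 16^2 = 768
  Digit 'a' (value 10) x 16^1 = 160
  Digit '1' (value 1) x 16^0 = 1
Sum = 5025

5025


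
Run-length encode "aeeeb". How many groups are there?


Input: aeeeb
Scanning for consecutive runs:
  Group 1: 'a' x 1 (positions 0-0)
  Group 2: 'e' x 3 (positions 1-3)
  Group 3: 'b' x 1 (positions 4-4)
Total groups: 3

3


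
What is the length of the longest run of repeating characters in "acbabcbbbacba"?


Input: "acbabcbbbacba"
Scanning for longest run:
  Position 1 ('c'): new char, reset run to 1
  Position 2 ('b'): new char, reset run to 1
  Position 3 ('a'): new char, reset run to 1
  Position 4 ('b'): new char, reset run to 1
  Position 5 ('c'): new char, reset run to 1
  Position 6 ('b'): new char, reset run to 1
  Position 7 ('b'): continues run of 'b', length=2
  Position 8 ('b'): continues run of 'b', length=3
  Position 9 ('a'): new char, reset run to 1
  Position 10 ('c'): new char, reset run to 1
  Position 11 ('b'): new char, reset run to 1
  Position 12 ('a'): new char, reset run to 1
Longest run: 'b' with length 3

3


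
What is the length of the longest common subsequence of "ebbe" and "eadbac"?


LCS of "ebbe" and "eadbac"
DP table:
           e    a    d    b    a    c
      0    0    0    0    0    0    0
  e   0    1    1    1    1    1    1
  b   0    1    1    1    2    2    2
  b   0    1    1    1    2    2    2
  e   0    1    1    1    2    2    2
LCS length = dp[4][6] = 2

2


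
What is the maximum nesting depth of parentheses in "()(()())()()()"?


Input: "()(()())()()()"
Tracking depth:
  Position 0 '(': depth becomes 1
  Position 1 ')': depth becomes 0
  Position 2 '(': depth becomes 1
  Position 3 '(': depth becomes 2
  Position 4 ')': depth becomes 1
  Position 5 '(': depth becomes 2
  Position 6 ')': depth becomes 1
  Position 7 ')': depth becomes 0
  Position 8 '(': depth becomes 1
  Position 9 ')': depth becomes 0
  Position 10 '(': depth becomes 1
  Position 11 ')': depth becomes 0
  Position 12 '(': depth becomes 1
  Position 13 ')': depth becomes 0
Maximum depth reached: 2

2


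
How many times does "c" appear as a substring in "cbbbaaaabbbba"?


Searching for "c" in "cbbbaaaabbbba"
Scanning each position:
  Position 0: "c" => MATCH
  Position 1: "b" => no
  Position 2: "b" => no
  Position 3: "b" => no
  Position 4: "a" => no
  Position 5: "a" => no
  Position 6: "a" => no
  Position 7: "a" => no
  Position 8: "b" => no
  Position 9: "b" => no
  Position 10: "b" => no
  Position 11: "b" => no
  Position 12: "a" => no
Total occurrences: 1

1


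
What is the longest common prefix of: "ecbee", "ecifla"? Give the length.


Words: ecbee, ecifla
  Position 0: all 'e' => match
  Position 1: all 'c' => match
  Position 2: ('b', 'i') => mismatch, stop
LCP = "ec" (length 2)

2


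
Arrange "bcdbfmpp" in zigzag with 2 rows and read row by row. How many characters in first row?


Zigzag "bcdbfmpp" into 2 rows:
Placing characters:
  'b' => row 0
  'c' => row 1
  'd' => row 0
  'b' => row 1
  'f' => row 0
  'm' => row 1
  'p' => row 0
  'p' => row 1
Rows:
  Row 0: "bdfp"
  Row 1: "cbmp"
First row length: 4

4


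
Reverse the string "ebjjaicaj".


Input: ebjjaicaj
Reading characters right to left:
  Position 8: 'j'
  Position 7: 'a'
  Position 6: 'c'
  Position 5: 'i'
  Position 4: 'a'
  Position 3: 'j'
  Position 2: 'j'
  Position 1: 'b'
  Position 0: 'e'
Reversed: jaciajjbe

jaciajjbe


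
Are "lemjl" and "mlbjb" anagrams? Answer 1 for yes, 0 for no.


Strings: "lemjl", "mlbjb"
Sorted first:  ejllm
Sorted second: bbjlm
Differ at position 0: 'e' vs 'b' => not anagrams

0


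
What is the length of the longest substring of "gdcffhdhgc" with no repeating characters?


Input: "gdcffhdhgc"
Sliding window (track last position of each char):
  Position 0 ('g'): window [0,0] length 1 -- new best
  Position 1 ('d'): window [0,1] length 2 -- new best
  Position 2 ('c'): window [0,2] length 3 -- new best
  Position 3 ('f'): window [0,3] length 4 -- new best
  Position 4 ('f'): repeat (last at 3), move window start to 4
  Position 4 ('f'): window [4,4] length 1
  Position 5 ('h'): window [4,5] length 2
  Position 6 ('d'): window [4,6] length 3
  Position 7 ('h'): repeat (last at 5), move window start to 6
  Position 7 ('h'): window [6,7] length 2
  Position 8 ('g'): window [6,8] length 3
  Position 9 ('c'): window [6,9] length 4
Longest substring with no repeats: "gdcf" with length 4

4


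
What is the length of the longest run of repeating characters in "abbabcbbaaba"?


Input: "abbabcbbaaba"
Scanning for longest run:
  Position 1 ('b'): new char, reset run to 1
  Position 2 ('b'): continues run of 'b', length=2
  Position 3 ('a'): new char, reset run to 1
  Position 4 ('b'): new char, reset run to 1
  Position 5 ('c'): new char, reset run to 1
  Position 6 ('b'): new char, reset run to 1
  Position 7 ('b'): continues run of 'b', length=2
  Position 8 ('a'): new char, reset run to 1
  Position 9 ('a'): continues run of 'a', length=2
  Position 10 ('b'): new char, reset run to 1
  Position 11 ('a'): new char, reset run to 1
Longest run: 'b' with length 2

2


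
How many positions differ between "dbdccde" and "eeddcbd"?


Comparing "dbdccde" and "eeddcbd" position by position:
  Position 0: 'd' vs 'e' => DIFFER
  Position 1: 'b' vs 'e' => DIFFER
  Position 2: 'd' vs 'd' => same
  Position 3: 'c' vs 'd' => DIFFER
  Position 4: 'c' vs 'c' => same
  Position 5: 'd' vs 'b' => DIFFER
  Position 6: 'e' vs 'd' => DIFFER
Positions that differ: 5

5


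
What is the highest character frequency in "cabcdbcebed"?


Input: cabcdbcebed
Character counts:
  'a': 1
  'b': 3
  'c': 3
  'd': 2
  'e': 2
Maximum frequency: 3

3


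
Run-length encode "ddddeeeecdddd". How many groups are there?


Input: ddddeeeecdddd
Scanning for consecutive runs:
  Group 1: 'd' x 4 (positions 0-3)
  Group 2: 'e' x 4 (positions 4-7)
  Group 3: 'c' x 1 (positions 8-8)
  Group 4: 'd' x 4 (positions 9-12)
Total groups: 4

4


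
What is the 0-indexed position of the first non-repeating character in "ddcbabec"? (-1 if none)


Input: ddcbabec
Character frequencies:
  'a': 1
  'b': 2
  'c': 2
  'd': 2
  'e': 1
Scanning left to right for freq == 1:
  Position 0 ('d'): freq=2, skip
  Position 1 ('d'): freq=2, skip
  Position 2 ('c'): freq=2, skip
  Position 3 ('b'): freq=2, skip
  Position 4 ('a'): unique! => answer = 4

4


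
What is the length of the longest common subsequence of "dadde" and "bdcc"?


LCS of "dadde" and "bdcc"
DP table:
           b    d    c    c
      0    0    0    0    0
  d   0    0    1    1    1
  a   0    0    1    1    1
  d   0    0    1    1    1
  d   0    0    1    1    1
  e   0    0    1    1    1
LCS length = dp[5][4] = 1

1


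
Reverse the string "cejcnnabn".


Input: cejcnnabn
Reading characters right to left:
  Position 8: 'n'
  Position 7: 'b'
  Position 6: 'a'
  Position 5: 'n'
  Position 4: 'n'
  Position 3: 'c'
  Position 2: 'j'
  Position 1: 'e'
  Position 0: 'c'
Reversed: nbanncjec

nbanncjec


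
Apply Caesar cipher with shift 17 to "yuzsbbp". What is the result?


Caesar cipher: shift "yuzsbbp" by 17
  'y' (pos 24) + 17 = pos 15 = 'p'
  'u' (pos 20) + 17 = pos 11 = 'l'
  'z' (pos 25) + 17 = pos 16 = 'q'
  's' (pos 18) + 17 = pos 9 = 'j'
  'b' (pos 1) + 17 = pos 18 = 's'
  'b' (pos 1) + 17 = pos 18 = 's'
  'p' (pos 15) + 17 = pos 6 = 'g'
Result: plqjssg

plqjssg


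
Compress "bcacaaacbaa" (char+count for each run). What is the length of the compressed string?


Input: bcacaaacbaa
Runs:
  'b' x 1 => "b1"
  'c' x 1 => "c1"
  'a' x 1 => "a1"
  'c' x 1 => "c1"
  'a' x 3 => "a3"
  'c' x 1 => "c1"
  'b' x 1 => "b1"
  'a' x 2 => "a2"
Compressed: "b1c1a1c1a3c1b1a2"
Compressed length: 16

16


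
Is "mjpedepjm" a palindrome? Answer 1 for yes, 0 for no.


Input: mjpedepjm
Reversed: mjpedepjm
  Compare pos 0 ('m') with pos 8 ('m'): match
  Compare pos 1 ('j') with pos 7 ('j'): match
  Compare pos 2 ('p') with pos 6 ('p'): match
  Compare pos 3 ('e') with pos 5 ('e'): match
Result: palindrome

1


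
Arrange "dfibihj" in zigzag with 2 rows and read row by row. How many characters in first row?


Zigzag "dfibihj" into 2 rows:
Placing characters:
  'd' => row 0
  'f' => row 1
  'i' => row 0
  'b' => row 1
  'i' => row 0
  'h' => row 1
  'j' => row 0
Rows:
  Row 0: "diij"
  Row 1: "fbh"
First row length: 4

4


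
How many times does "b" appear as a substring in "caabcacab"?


Searching for "b" in "caabcacab"
Scanning each position:
  Position 0: "c" => no
  Position 1: "a" => no
  Position 2: "a" => no
  Position 3: "b" => MATCH
  Position 4: "c" => no
  Position 5: "a" => no
  Position 6: "c" => no
  Position 7: "a" => no
  Position 8: "b" => MATCH
Total occurrences: 2

2


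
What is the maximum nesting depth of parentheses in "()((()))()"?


Input: "()((()))()"
Tracking depth:
  Position 0 '(': depth becomes 1
  Position 1 ')': depth becomes 0
  Position 2 '(': depth becomes 1
  Position 3 '(': depth becomes 2
  Position 4 '(': depth becomes 3
  Position 5 ')': depth becomes 2
  Position 6 ')': depth becomes 1
  Position 7 ')': depth becomes 0
  Position 8 '(': depth becomes 1
  Position 9 ')': depth becomes 0
Maximum depth reached: 3

3


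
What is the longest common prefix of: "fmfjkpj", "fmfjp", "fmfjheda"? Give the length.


Words: fmfjkpj, fmfjp, fmfjheda
  Position 0: all 'f' => match
  Position 1: all 'm' => match
  Position 2: all 'f' => match
  Position 3: all 'j' => match
  Position 4: ('k', 'p', 'h') => mismatch, stop
LCP = "fmfj" (length 4)

4


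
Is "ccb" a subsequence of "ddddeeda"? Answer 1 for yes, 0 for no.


Check if "ccb" is a subsequence of "ddddeeda"
Greedy scan:
  Position 0 ('d'): no match needed
  Position 1 ('d'): no match needed
  Position 2 ('d'): no match needed
  Position 3 ('d'): no match needed
  Position 4 ('e'): no match needed
  Position 5 ('e'): no match needed
  Position 6 ('d'): no match needed
  Position 7 ('a'): no match needed
Only matched 0/3 characters => not a subsequence

0


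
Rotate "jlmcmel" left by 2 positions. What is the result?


Input: "jlmcmel", rotate left by 2
First 2 characters: "jl"
Remaining characters: "mcmel"
Concatenate remaining + first: "mcmel" + "jl" = "mcmeljl"

mcmeljl


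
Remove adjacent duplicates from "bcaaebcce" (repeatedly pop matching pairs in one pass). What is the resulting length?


Input: bcaaebcce
Stack-based adjacent duplicate removal:
  Read 'b': push. Stack: b
  Read 'c': push. Stack: bc
  Read 'a': push. Stack: bca
  Read 'a': matches stack top 'a' => pop. Stack: bc
  Read 'e': push. Stack: bce
  Read 'b': push. Stack: bceb
  Read 'c': push. Stack: bcebc
  Read 'c': matches stack top 'c' => pop. Stack: bceb
  Read 'e': push. Stack: bcebe
Final stack: "bcebe" (length 5)

5


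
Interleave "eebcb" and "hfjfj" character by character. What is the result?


Interleaving "eebcb" and "hfjfj":
  Position 0: 'e' from first, 'h' from second => "eh"
  Position 1: 'e' from first, 'f' from second => "ef"
  Position 2: 'b' from first, 'j' from second => "bj"
  Position 3: 'c' from first, 'f' from second => "cf"
  Position 4: 'b' from first, 'j' from second => "bj"
Result: ehefbjcfbj

ehefbjcfbj


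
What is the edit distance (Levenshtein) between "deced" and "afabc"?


Computing edit distance: "deced" -> "afabc"
DP table:
           a    f    a    b    c
      0    1    2    3    4    5
  d   1    1    2    3    4    5
  e   2    2    2    3    4    5
  c   3    3    3    3    4    4
  e   4    4    4    4    4    5
  d   5    5    5    5    5    5
Edit distance = dp[5][5] = 5

5


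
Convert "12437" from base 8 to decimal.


Input: "12437" in base 8
Positional expansion:
  Digit '1' (value 1) x 8^4 = 4096
  Digit '2' (value 2) x 8^3 = 1024
  Digit '4' (value 4) x 8^2 = 256
  Digit '3' (value 3) x 8^1 = 24
  Digit '7' (value 7) x 8^0 = 7
Sum = 5407

5407


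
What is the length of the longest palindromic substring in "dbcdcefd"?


Input: "dbcdcefd"
Checking substrings for palindromes:
  [2:5] "cdc" (len 3) => palindrome
Longest palindromic substring: "cdc" with length 3

3


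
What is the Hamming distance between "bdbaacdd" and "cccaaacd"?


Comparing "bdbaacdd" and "cccaaacd" position by position:
  Position 0: 'b' vs 'c' => differ
  Position 1: 'd' vs 'c' => differ
  Position 2: 'b' vs 'c' => differ
  Position 3: 'a' vs 'a' => same
  Position 4: 'a' vs 'a' => same
  Position 5: 'c' vs 'a' => differ
  Position 6: 'd' vs 'c' => differ
  Position 7: 'd' vs 'd' => same
Total differences (Hamming distance): 5

5


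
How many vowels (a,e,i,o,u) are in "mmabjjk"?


Input: mmabjjk
Checking each character:
  'm' at position 0: consonant
  'm' at position 1: consonant
  'a' at position 2: vowel (running total: 1)
  'b' at position 3: consonant
  'j' at position 4: consonant
  'j' at position 5: consonant
  'k' at position 6: consonant
Total vowels: 1

1


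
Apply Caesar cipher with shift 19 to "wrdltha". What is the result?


Caesar cipher: shift "wrdltha" by 19
  'w' (pos 22) + 19 = pos 15 = 'p'
  'r' (pos 17) + 19 = pos 10 = 'k'
  'd' (pos 3) + 19 = pos 22 = 'w'
  'l' (pos 11) + 19 = pos 4 = 'e'
  't' (pos 19) + 19 = pos 12 = 'm'
  'h' (pos 7) + 19 = pos 0 = 'a'
  'a' (pos 0) + 19 = pos 19 = 't'
Result: pkwemat

pkwemat


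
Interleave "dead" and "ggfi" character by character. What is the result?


Interleaving "dead" and "ggfi":
  Position 0: 'd' from first, 'g' from second => "dg"
  Position 1: 'e' from first, 'g' from second => "eg"
  Position 2: 'a' from first, 'f' from second => "af"
  Position 3: 'd' from first, 'i' from second => "di"
Result: dgegafdi

dgegafdi


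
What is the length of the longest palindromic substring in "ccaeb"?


Input: "ccaeb"
Checking substrings for palindromes:
  [0:2] "cc" (len 2) => palindrome
Longest palindromic substring: "cc" with length 2

2


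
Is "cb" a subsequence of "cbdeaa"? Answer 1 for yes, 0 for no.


Check if "cb" is a subsequence of "cbdeaa"
Greedy scan:
  Position 0 ('c'): matches sub[0] = 'c'
  Position 1 ('b'): matches sub[1] = 'b'
  Position 2 ('d'): no match needed
  Position 3 ('e'): no match needed
  Position 4 ('a'): no match needed
  Position 5 ('a'): no match needed
All 2 characters matched => is a subsequence

1


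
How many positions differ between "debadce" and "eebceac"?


Comparing "debadce" and "eebceac" position by position:
  Position 0: 'd' vs 'e' => DIFFER
  Position 1: 'e' vs 'e' => same
  Position 2: 'b' vs 'b' => same
  Position 3: 'a' vs 'c' => DIFFER
  Position 4: 'd' vs 'e' => DIFFER
  Position 5: 'c' vs 'a' => DIFFER
  Position 6: 'e' vs 'c' => DIFFER
Positions that differ: 5

5


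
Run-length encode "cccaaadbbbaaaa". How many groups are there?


Input: cccaaadbbbaaaa
Scanning for consecutive runs:
  Group 1: 'c' x 3 (positions 0-2)
  Group 2: 'a' x 3 (positions 3-5)
  Group 3: 'd' x 1 (positions 6-6)
  Group 4: 'b' x 3 (positions 7-9)
  Group 5: 'a' x 4 (positions 10-13)
Total groups: 5

5


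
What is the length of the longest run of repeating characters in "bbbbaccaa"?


Input: "bbbbaccaa"
Scanning for longest run:
  Position 1 ('b'): continues run of 'b', length=2
  Position 2 ('b'): continues run of 'b', length=3
  Position 3 ('b'): continues run of 'b', length=4
  Position 4 ('a'): new char, reset run to 1
  Position 5 ('c'): new char, reset run to 1
  Position 6 ('c'): continues run of 'c', length=2
  Position 7 ('a'): new char, reset run to 1
  Position 8 ('a'): continues run of 'a', length=2
Longest run: 'b' with length 4

4


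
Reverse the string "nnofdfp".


Input: nnofdfp
Reading characters right to left:
  Position 6: 'p'
  Position 5: 'f'
  Position 4: 'd'
  Position 3: 'f'
  Position 2: 'o'
  Position 1: 'n'
  Position 0: 'n'
Reversed: pfdfonn

pfdfonn


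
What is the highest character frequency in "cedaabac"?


Input: cedaabac
Character counts:
  'a': 3
  'b': 1
  'c': 2
  'd': 1
  'e': 1
Maximum frequency: 3

3


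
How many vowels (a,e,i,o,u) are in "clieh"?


Input: clieh
Checking each character:
  'c' at position 0: consonant
  'l' at position 1: consonant
  'i' at position 2: vowel (running total: 1)
  'e' at position 3: vowel (running total: 2)
  'h' at position 4: consonant
Total vowels: 2

2


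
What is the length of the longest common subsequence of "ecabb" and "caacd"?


LCS of "ecabb" and "caacd"
DP table:
           c    a    a    c    d
      0    0    0    0    0    0
  e   0    0    0    0    0    0
  c   0    1    1    1    1    1
  a   0    1    2    2    2    2
  b   0    1    2    2    2    2
  b   0    1    2    2    2    2
LCS length = dp[5][5] = 2

2


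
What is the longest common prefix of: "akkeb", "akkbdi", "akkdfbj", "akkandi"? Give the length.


Words: akkeb, akkbdi, akkdfbj, akkandi
  Position 0: all 'a' => match
  Position 1: all 'k' => match
  Position 2: all 'k' => match
  Position 3: ('e', 'b', 'd', 'a') => mismatch, stop
LCP = "akk" (length 3)

3


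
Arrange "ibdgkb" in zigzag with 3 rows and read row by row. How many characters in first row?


Zigzag "ibdgkb" into 3 rows:
Placing characters:
  'i' => row 0
  'b' => row 1
  'd' => row 2
  'g' => row 1
  'k' => row 0
  'b' => row 1
Rows:
  Row 0: "ik"
  Row 1: "bgb"
  Row 2: "d"
First row length: 2

2


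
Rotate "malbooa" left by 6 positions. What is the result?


Input: "malbooa", rotate left by 6
First 6 characters: "malboo"
Remaining characters: "a"
Concatenate remaining + first: "a" + "malboo" = "amalboo"

amalboo


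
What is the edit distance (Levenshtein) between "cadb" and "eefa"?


Computing edit distance: "cadb" -> "eefa"
DP table:
           e    e    f    a
      0    1    2    3    4
  c   1    1    2    3    4
  a   2    2    2    3    3
  d   3    3    3    3    4
  b   4    4    4    4    4
Edit distance = dp[4][4] = 4

4


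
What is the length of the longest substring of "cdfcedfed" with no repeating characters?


Input: "cdfcedfed"
Sliding window (track last position of each char):
  Position 0 ('c'): window [0,0] length 1 -- new best
  Position 1 ('d'): window [0,1] length 2 -- new best
  Position 2 ('f'): window [0,2] length 3 -- new best
  Position 3 ('c'): repeat (last at 0), move window start to 1
  Position 3 ('c'): window [1,3] length 3
  Position 4 ('e'): window [1,4] length 4 -- new best
  Position 5 ('d'): repeat (last at 1), move window start to 2
  Position 5 ('d'): window [2,5] length 4
  Position 6 ('f'): repeat (last at 2), move window start to 3
  Position 6 ('f'): window [3,6] length 4
  Position 7 ('e'): repeat (last at 4), move window start to 5
  Position 7 ('e'): window [5,7] length 3
  Position 8 ('d'): repeat (last at 5), move window start to 6
  Position 8 ('d'): window [6,8] length 3
Longest substring with no repeats: "dfce" with length 4

4


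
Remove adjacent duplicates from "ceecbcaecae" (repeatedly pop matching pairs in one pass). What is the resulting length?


Input: ceecbcaecae
Stack-based adjacent duplicate removal:
  Read 'c': push. Stack: c
  Read 'e': push. Stack: ce
  Read 'e': matches stack top 'e' => pop. Stack: c
  Read 'c': matches stack top 'c' => pop. Stack: (empty)
  Read 'b': push. Stack: b
  Read 'c': push. Stack: bc
  Read 'a': push. Stack: bca
  Read 'e': push. Stack: bcae
  Read 'c': push. Stack: bcaec
  Read 'a': push. Stack: bcaeca
  Read 'e': push. Stack: bcaecae
Final stack: "bcaecae" (length 7)

7


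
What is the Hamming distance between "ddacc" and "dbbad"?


Comparing "ddacc" and "dbbad" position by position:
  Position 0: 'd' vs 'd' => same
  Position 1: 'd' vs 'b' => differ
  Position 2: 'a' vs 'b' => differ
  Position 3: 'c' vs 'a' => differ
  Position 4: 'c' vs 'd' => differ
Total differences (Hamming distance): 4

4


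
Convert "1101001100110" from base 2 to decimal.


Input: "1101001100110" in base 2
Positional expansion:
  Digit '1' (value 1) x 2^12 = 4096
  Digit '1' (value 1) x 2^11 = 2048
  Digit '0' (value 0) x 2^10 = 0
  Digit '1' (value 1) x 2^9 = 512
  Digit '0' (value 0) x 2^8 = 0
  Digit '0' (value 0) x 2^7 = 0
  Digit '1' (value 1) x 2^6 = 64
  Digit '1' (value 1) x 2^5 = 32
  Digit '0' (value 0) x 2^4 = 0
  Digit '0' (value 0) x 2^3 = 0
  Digit '1' (value 1) x 2^2 = 4
  Digit '1' (value 1) x 2^1 = 2
  Digit '0' (value 0) x 2^0 = 0
Sum = 6758

6758


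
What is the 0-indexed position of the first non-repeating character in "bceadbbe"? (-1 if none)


Input: bceadbbe
Character frequencies:
  'a': 1
  'b': 3
  'c': 1
  'd': 1
  'e': 2
Scanning left to right for freq == 1:
  Position 0 ('b'): freq=3, skip
  Position 1 ('c'): unique! => answer = 1

1


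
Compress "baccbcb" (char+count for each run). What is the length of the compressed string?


Input: baccbcb
Runs:
  'b' x 1 => "b1"
  'a' x 1 => "a1"
  'c' x 2 => "c2"
  'b' x 1 => "b1"
  'c' x 1 => "c1"
  'b' x 1 => "b1"
Compressed: "b1a1c2b1c1b1"
Compressed length: 12

12


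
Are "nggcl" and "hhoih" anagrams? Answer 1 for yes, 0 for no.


Strings: "nggcl", "hhoih"
Sorted first:  cggln
Sorted second: hhhio
Differ at position 0: 'c' vs 'h' => not anagrams

0


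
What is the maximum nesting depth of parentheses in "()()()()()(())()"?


Input: "()()()()()(())()"
Tracking depth:
  Position 0 '(': depth becomes 1
  Position 1 ')': depth becomes 0
  Position 2 '(': depth becomes 1
  Position 3 ')': depth becomes 0
  Position 4 '(': depth becomes 1
  Position 5 ')': depth becomes 0
  Position 6 '(': depth becomes 1
  Position 7 ')': depth becomes 0
  Position 8 '(': depth becomes 1
  Position 9 ')': depth becomes 0
  Position 10 '(': depth becomes 1
  Position 11 '(': depth becomes 2
  Position 12 ')': depth becomes 1
  Position 13 ')': depth becomes 0
  Position 14 '(': depth becomes 1
  Position 15 ')': depth becomes 0
Maximum depth reached: 2

2


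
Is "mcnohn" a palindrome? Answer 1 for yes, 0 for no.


Input: mcnohn
Reversed: nhoncm
  Compare pos 0 ('m') with pos 5 ('n'): MISMATCH
  Compare pos 1 ('c') with pos 4 ('h'): MISMATCH
  Compare pos 2 ('n') with pos 3 ('o'): MISMATCH
Result: not a palindrome

0


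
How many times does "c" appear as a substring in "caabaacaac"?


Searching for "c" in "caabaacaac"
Scanning each position:
  Position 0: "c" => MATCH
  Position 1: "a" => no
  Position 2: "a" => no
  Position 3: "b" => no
  Position 4: "a" => no
  Position 5: "a" => no
  Position 6: "c" => MATCH
  Position 7: "a" => no
  Position 8: "a" => no
  Position 9: "c" => MATCH
Total occurrences: 3

3


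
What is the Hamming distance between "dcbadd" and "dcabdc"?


Comparing "dcbadd" and "dcabdc" position by position:
  Position 0: 'd' vs 'd' => same
  Position 1: 'c' vs 'c' => same
  Position 2: 'b' vs 'a' => differ
  Position 3: 'a' vs 'b' => differ
  Position 4: 'd' vs 'd' => same
  Position 5: 'd' vs 'c' => differ
Total differences (Hamming distance): 3

3


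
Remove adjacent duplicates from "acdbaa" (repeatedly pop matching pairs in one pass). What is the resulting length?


Input: acdbaa
Stack-based adjacent duplicate removal:
  Read 'a': push. Stack: a
  Read 'c': push. Stack: ac
  Read 'd': push. Stack: acd
  Read 'b': push. Stack: acdb
  Read 'a': push. Stack: acdba
  Read 'a': matches stack top 'a' => pop. Stack: acdb
Final stack: "acdb" (length 4)

4


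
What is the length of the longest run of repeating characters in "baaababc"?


Input: "baaababc"
Scanning for longest run:
  Position 1 ('a'): new char, reset run to 1
  Position 2 ('a'): continues run of 'a', length=2
  Position 3 ('a'): continues run of 'a', length=3
  Position 4 ('b'): new char, reset run to 1
  Position 5 ('a'): new char, reset run to 1
  Position 6 ('b'): new char, reset run to 1
  Position 7 ('c'): new char, reset run to 1
Longest run: 'a' with length 3

3


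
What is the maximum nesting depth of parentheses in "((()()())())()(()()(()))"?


Input: "((()()())())()(()()(()))"
Tracking depth:
  Position 0 '(': depth becomes 1
  Position 1 '(': depth becomes 2
  Position 2 '(': depth becomes 3
  Position 3 ')': depth becomes 2
  Position 4 '(': depth becomes 3
  Position 5 ')': depth becomes 2
  Position 6 '(': depth becomes 3
  Position 7 ')': depth becomes 2
  Position 8 ')': depth becomes 1
  Position 9 '(': depth becomes 2
  Position 10 ')': depth becomes 1
  Position 11 ')': depth becomes 0
  Position 12 '(': depth becomes 1
  Position 13 ')': depth becomes 0
  Position 14 '(': depth becomes 1
  Position 15 '(': depth becomes 2
  Position 16 ')': depth becomes 1
  Position 17 '(': depth becomes 2
  Position 18 ')': depth becomes 1
  Position 19 '(': depth becomes 2
  Position 20 '(': depth becomes 3
  Position 21 ')': depth becomes 2
  Position 22 ')': depth becomes 1
  Position 23 ')': depth becomes 0
Maximum depth reached: 3

3
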